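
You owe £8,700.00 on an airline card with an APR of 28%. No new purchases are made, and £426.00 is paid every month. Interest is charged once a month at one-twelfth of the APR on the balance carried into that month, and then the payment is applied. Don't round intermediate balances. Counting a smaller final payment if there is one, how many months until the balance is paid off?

Monthly rate r = 28%/12 = 2.33333% = 0.0233333.
Recurrence: B ← B·(1+r) − £426.00.
Month 1: interest £203.00; balance after payment £8,477.00.
Month 2: interest £197.80; balance after payment £8,248.80.
Closed form: n = −ln(1 − rB₀/P)/ln(1+r) = −ln(0.52347)/ln(1.02333) ≈ 28.062, so the balance reaches zero during payment 29.

29 months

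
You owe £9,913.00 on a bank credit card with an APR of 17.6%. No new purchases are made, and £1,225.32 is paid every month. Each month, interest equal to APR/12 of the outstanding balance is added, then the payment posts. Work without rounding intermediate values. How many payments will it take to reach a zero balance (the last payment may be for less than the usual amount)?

Monthly rate r = 17.6%/12 = 1.46667% = 0.0146667.
Recurrence: B ← B·(1+r) − £1,225.32.
Month 1: interest £145.39; balance after payment £8,833.07.
Month 2: interest £129.55; balance after payment £7,737.30.
Closed form: n = −ln(1 − rB₀/P)/ln(1+r) = −ln(0.88134)/ln(1.01467) ≈ 8.675, so the balance reaches zero during payment 9.

9 months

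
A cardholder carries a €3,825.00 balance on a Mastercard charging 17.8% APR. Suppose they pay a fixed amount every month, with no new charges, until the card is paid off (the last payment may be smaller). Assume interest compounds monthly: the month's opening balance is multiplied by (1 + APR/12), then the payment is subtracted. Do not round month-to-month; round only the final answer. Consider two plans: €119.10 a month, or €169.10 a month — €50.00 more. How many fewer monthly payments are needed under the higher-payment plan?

Monthly rate r = 17.8%/12 = 1.48333% = 0.0148333.
At €119.10/mo: n = ⌈−ln(1 − rB₀/P)/ln(1+r)⌉ = 44 payments (last €112.08); total interest = total paid − €3,825.00 = €1,408.38.
At €169.10/mo: 28 payments (last €128.87); total interest €869.57.
Payments saved = 44 − 28 = 16.

16 fewer payments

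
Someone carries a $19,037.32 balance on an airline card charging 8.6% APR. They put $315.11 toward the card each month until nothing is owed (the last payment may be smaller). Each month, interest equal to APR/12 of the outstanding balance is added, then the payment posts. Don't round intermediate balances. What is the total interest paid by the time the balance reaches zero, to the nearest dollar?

$5,998

Monthly rate r = 8.6%/12 = 0.716667% = 0.00716667.
Payoff takes n = ⌈−ln(1 − rB₀/P)/ln(1+r)⌉ = ⌈79.448⌉ = 80 payments; the last is $141.52.
Total paid = 79·$315.11 + $141.52 = $25,035.21.
Total interest = total paid − principal = $25,035.21 − $19,037.32 = $5,997.89.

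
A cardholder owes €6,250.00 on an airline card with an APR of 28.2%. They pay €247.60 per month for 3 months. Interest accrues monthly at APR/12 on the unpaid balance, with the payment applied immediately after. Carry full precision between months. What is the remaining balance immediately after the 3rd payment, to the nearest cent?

€5,940.67

Monthly rate r = 28.2%/12 = 2.35% = 0.0235.
Each month: B ← B·(1+r) − €247.60.
Month 1: interest €146.88; balance after payment €6,149.27.
Month 2: interest €144.51; balance after payment €6,046.18.
Month 3: interest €142.09; balance after payment €5,940.67.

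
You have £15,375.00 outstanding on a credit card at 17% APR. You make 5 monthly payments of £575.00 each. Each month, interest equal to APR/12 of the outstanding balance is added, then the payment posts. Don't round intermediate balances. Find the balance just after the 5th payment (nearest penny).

Monthly rate r = 17%/12 = 1.41667% = 0.0141667.
Each month: B ← B·(1+r) − £575.00.
Month 1: interest £217.81; balance after payment £15,017.81.
Month 2: interest £212.75; balance after payment £14,655.56.
Month 3: interest £207.62; balance after payment £14,288.19.
Month 4: interest £202.42; balance after payment £13,915.60.
Month 5: interest £197.14; balance after payment £13,537.74.

£13,537.74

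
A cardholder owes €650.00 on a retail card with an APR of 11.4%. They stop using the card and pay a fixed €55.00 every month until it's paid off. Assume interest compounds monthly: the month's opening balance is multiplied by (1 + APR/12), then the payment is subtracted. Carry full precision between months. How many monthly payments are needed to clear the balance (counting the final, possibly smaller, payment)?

Monthly rate r = 11.4%/12 = 0.95% = 0.0095.
Recurrence: B ← B·(1+r) − €55.00.
Month 1: interest €6.17; balance after payment €601.17.
Month 2: interest €5.71; balance after payment €551.89.
Closed form: n = −ln(1 − rB₀/P)/ln(1+r) = −ln(0.88773)/ln(1.0095) ≈ 12.595, so the balance reaches zero during payment 13.

13 months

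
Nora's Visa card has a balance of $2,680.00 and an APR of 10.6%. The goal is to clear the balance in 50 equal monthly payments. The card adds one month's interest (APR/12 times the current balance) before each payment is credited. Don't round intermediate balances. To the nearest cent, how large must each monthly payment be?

$66.54

Monthly rate r = 10.6%/12 = 0.883333% = 0.00883333.
Level-payment amortization: P = B₀·r / (1 − (1+r)^(−n)) = 2680.00·0.00883333 / (1 − 1.00883^(−50)).
Denominator 1 − (1+r)^(−50) = 0.35578798.
P = 23.6733 / 0.35578798 ≈ 66.54.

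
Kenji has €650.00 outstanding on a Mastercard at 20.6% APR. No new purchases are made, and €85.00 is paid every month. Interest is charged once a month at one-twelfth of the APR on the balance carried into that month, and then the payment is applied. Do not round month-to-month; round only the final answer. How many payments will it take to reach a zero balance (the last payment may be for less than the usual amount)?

Monthly rate r = 20.6%/12 = 1.71667% = 0.0171667.
Recurrence: B ← B·(1+r) − €85.00.
Month 1: interest €11.16; balance after payment €576.16.
Month 2: interest €9.89; balance after payment €501.05.
Closed form: n = −ln(1 − rB₀/P)/ln(1+r) = −ln(0.86873)/ln(1.01717) ≈ 8.268, so the balance reaches zero during payment 9.

9 months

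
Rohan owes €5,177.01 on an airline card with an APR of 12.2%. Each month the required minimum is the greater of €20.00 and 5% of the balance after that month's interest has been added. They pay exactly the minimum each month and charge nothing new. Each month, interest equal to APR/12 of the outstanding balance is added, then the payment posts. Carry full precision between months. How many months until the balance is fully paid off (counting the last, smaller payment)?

Monthly rate r = 12.2%/12 = 1.01667% = 0.0101667.
While 5% of the post-interest balance exceeds €20.00, each month B ← (B·(1+r))·(1 − 0.05), i.e. B shrinks by the factor (1+r)·0.95 = 0.95966.
This holds for months 1–63. Entering month 64 the balance is €386.75; 5% of the post-interest balance is now below €20.00, so the flat €20.00 minimum applies from here.
From month 64 a fixed €20.00 at rate r clears €386.75 in 22 more payments. Total: 63 + 22 = 85 months.

85 months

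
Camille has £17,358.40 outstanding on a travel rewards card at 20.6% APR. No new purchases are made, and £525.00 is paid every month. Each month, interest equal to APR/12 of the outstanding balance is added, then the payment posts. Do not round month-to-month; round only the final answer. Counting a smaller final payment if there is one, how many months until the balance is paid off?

Monthly rate r = 20.6%/12 = 1.71667% = 0.0171667.
Recurrence: B ← B·(1+r) − £525.00.
Month 1: interest £297.99; balance after payment £17,131.39.
Month 2: interest £294.09; balance after payment £16,900.47.
Closed form: n = −ln(1 − rB₀/P)/ln(1+r) = −ln(0.43241)/ln(1.01717) ≈ 49.256, so the balance reaches zero during payment 50.

50 payments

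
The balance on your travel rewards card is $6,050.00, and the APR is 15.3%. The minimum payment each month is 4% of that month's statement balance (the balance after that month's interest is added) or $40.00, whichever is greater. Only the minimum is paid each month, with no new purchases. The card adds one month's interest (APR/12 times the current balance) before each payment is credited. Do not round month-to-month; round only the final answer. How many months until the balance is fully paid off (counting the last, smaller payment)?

Monthly rate r = 15.3%/12 = 1.275% = 0.01275.
While 4% of the post-interest balance exceeds $40.00, each month B ← (B·(1+r))·(1 − 0.04), i.e. B shrinks by the factor (1+r)·0.96 = 0.97224.
This holds for months 1–65. Entering month 66 the balance is $970.58; 4% of the post-interest balance is now below $40.00, so the flat $40.00 minimum applies from here.
From month 66 a fixed $40.00 at rate r clears $970.58 in 30 more payments. Total: 65 + 30 = 95 months.

95 months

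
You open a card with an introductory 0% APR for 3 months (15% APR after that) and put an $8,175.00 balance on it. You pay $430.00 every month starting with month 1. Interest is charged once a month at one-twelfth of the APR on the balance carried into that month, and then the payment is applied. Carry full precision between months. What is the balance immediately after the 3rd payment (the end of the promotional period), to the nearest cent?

Promo months 1–3 at r₀ = 0%/12 = 0; months 4+ at r₁ = 15%/12 = 0.0125.
After month 3 (no interest yet): B = $8,175.00 − 3·$430.00 = $6,885.00.

$6,885.00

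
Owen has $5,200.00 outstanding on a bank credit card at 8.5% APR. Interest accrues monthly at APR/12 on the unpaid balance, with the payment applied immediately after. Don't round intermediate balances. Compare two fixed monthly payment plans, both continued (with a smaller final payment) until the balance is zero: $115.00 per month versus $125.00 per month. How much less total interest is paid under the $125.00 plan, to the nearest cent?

$108.30

Monthly rate r = 8.5%/12 = 0.708333% = 0.00708333.
At $115.00/mo: n = ⌈−ln(1 − rB₀/P)/ln(1+r)⌉ = 55 payments (last $80.52); total interest = total paid − $5,200.00 = $1,090.52.
At $125.00/mo: 50 payments (last $57.22); total interest $982.22.
Interest saved = $1,090.52 − $982.22 = $108.30.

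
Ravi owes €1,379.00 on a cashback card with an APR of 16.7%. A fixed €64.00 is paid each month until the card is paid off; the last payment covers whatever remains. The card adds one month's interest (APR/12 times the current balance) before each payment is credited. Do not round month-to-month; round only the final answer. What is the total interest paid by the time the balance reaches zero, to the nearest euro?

€272

Monthly rate r = 16.7%/12 = 1.39167% = 0.0139167.
Payoff takes n = ⌈−ln(1 − rB₀/P)/ln(1+r)⌉ = ⌈25.793⌉ = 26 payments; the last is €50.82.
Total paid = 25·€64.00 + €50.82 = €1,650.82.
Total interest = total paid − principal = €1,650.82 − €1,379.00 = €271.82.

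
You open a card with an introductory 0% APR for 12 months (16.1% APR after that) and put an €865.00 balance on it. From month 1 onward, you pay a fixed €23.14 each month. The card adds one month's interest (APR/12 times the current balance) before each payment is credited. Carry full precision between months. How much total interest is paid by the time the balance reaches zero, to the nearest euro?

Promo months 1–12 at r₀ = 0%/12 = 0; months 13+ at r₁ = 16.1%/12 = 0.0134167.
After month 12 (no interest yet): B = €865.00 − 12·€23.14 = €587.32.
Then at r₁ with €23.14/mo: n₂ = −ln(1 − r₁·B/P)/ln(1+r₁) ≈ 31.24 → 32 more payments.
Total paid = 43·€23.14 + €5.53 = €1,000.55; interest = €1,000.55 − €865.00 = €135.55.

€136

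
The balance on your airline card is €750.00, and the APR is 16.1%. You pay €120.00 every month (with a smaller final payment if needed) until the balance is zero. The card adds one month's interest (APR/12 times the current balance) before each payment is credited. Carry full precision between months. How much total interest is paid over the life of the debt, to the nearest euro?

Monthly rate r = 16.1%/12 = 1.34167% = 0.0134167.
Payoff takes n = ⌈−ln(1 − rB₀/P)/ln(1+r)⌉ = ⌈6.571⌉ = 7 payments; the last is €68.76.
Total paid = 6·€120.00 + €68.76 = €788.76.
Total interest = total paid − principal = €788.76 − €750.00 = €38.76.

€39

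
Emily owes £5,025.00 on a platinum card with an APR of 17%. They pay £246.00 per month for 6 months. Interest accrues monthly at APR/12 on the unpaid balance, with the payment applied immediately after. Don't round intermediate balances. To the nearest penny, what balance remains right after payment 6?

£3,938.27

Monthly rate r = 17%/12 = 1.41667% = 0.0141667.
Each month: B ← B·(1+r) − £246.00.
Month 1: interest £71.19; balance after payment £4,850.19.
Month 2: interest £68.71; balance after payment £4,672.90.
Month 3: interest £66.20; balance after payment £4,493.10.
Month 4: interest £63.65; balance after payment £4,310.75.
Month 5: interest £61.07; balance after payment £4,125.82.
Month 6: interest £58.45; balance after payment £3,938.27.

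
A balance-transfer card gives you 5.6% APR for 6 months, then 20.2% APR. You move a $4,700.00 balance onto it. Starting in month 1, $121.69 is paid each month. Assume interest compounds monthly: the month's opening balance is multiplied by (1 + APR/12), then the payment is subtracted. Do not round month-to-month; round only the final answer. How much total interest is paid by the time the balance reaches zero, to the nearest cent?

$2,121.47

Promo months 1–6 at r₀ = 5.6%/12 = 0.00466667; months 7+ at r₁ = 20.2%/12 = 0.0168333.
After month 6: iterate B ← B·(1+r₀) − $121.69 for 6 months → $4,094.43.
Then at r₁ with $121.69/mo: n₂ = −ln(1 − r₁·B/P)/ln(1+r₁) ≈ 50.06 → 51 more payments.
Total paid = 56·$121.69 + $6.83 = $6,821.47; interest = $6,821.47 − $4,700.00 = $2,121.47.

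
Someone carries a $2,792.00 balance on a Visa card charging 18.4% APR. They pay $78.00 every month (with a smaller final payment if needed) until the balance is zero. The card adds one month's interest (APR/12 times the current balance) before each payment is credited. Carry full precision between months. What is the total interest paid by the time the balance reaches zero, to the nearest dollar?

$1,288

Monthly rate r = 18.4%/12 = 1.53333% = 0.0153333.
Payoff takes n = ⌈−ln(1 − rB₀/P)/ln(1+r)⌉ = ⌈52.308⌉ = 53 payments; the last is $24.13.
Total paid = 52·$78.00 + $24.13 = $4,080.13.
Total interest = total paid − principal = $4,080.13 − $2,792.00 = $1,288.13.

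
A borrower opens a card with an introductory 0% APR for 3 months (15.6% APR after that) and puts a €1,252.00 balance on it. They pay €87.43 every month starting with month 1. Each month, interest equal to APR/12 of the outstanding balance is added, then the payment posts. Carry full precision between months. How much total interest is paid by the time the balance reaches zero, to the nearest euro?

Promo months 1–3 at r₀ = 0%/12 = 0; months 4+ at r₁ = 15.6%/12 = 0.013.
After month 3 (no interest yet): B = €1,252.00 − 3·€87.43 = €989.71.
Then at r₁ with €87.43/mo: n₂ = −ln(1 − r₁·B/P)/ln(1+r₁) ≈ 12.32 → 13 more payments.
Total paid = 15·€87.43 + €28.48 = €1,339.93; interest = €1,339.93 − €1,252.00 = €87.93.

€88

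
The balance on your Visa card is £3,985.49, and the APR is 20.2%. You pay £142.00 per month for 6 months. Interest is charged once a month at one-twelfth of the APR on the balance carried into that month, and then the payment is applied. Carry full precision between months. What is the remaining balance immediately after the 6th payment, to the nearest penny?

Monthly rate r = 20.2%/12 = 1.68333% = 0.0168333.
Each month: B ← B·(1+r) − £142.00.
Month 1: interest £67.09; balance after payment £3,910.58.
Month 2: interest £65.83; balance after payment £3,834.41.
Month 3: interest £64.55; balance after payment £3,756.95.
Month 4: interest £63.24; balance after payment £3,678.20.
Month 5: interest £61.92; balance after payment £3,598.11.
Month 6: interest £60.57; balance after payment £3,516.68.

£3,516.68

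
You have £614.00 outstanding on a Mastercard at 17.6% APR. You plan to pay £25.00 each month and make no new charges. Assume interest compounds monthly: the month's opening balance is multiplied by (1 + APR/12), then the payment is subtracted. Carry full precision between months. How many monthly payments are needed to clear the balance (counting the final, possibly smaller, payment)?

Monthly rate r = 17.6%/12 = 1.46667% = 0.0146667.
Recurrence: B ← B·(1+r) − £25.00.
Month 1: interest £9.01; balance after payment £598.01.
Month 2: interest £8.77; balance after payment £581.78.
Closed form: n = −ln(1 − rB₀/P)/ln(1+r) = −ln(0.63979)/ln(1.01467) ≈ 30.674, so the balance reaches zero during payment 31.

31 months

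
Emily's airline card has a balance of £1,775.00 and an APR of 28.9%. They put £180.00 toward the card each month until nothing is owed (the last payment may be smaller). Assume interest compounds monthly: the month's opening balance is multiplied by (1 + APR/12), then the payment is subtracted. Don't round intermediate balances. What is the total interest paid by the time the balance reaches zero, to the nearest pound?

Monthly rate r = 28.9%/12 = 2.40833% = 0.0240833.
Payoff takes n = ⌈−ln(1 − rB₀/P)/ln(1+r)⌉ = ⌈11.393⌉ = 12 payments; the last is £71.31.
Total paid = 11·£180.00 + £71.31 = £2,051.31.
Total interest = total paid − principal = £2,051.31 − £1,775.00 = £276.31.

£276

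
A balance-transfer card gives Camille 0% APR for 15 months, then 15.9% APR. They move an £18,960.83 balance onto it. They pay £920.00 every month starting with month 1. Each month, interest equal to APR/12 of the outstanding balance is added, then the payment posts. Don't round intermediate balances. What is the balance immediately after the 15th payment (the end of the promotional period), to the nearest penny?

Promo months 1–15 at r₀ = 0%/12 = 0; months 16+ at r₁ = 15.9%/12 = 0.01325.
After month 15 (no interest yet): B = £18,960.83 − 15·£920.00 = £5,160.83.

£5,160.83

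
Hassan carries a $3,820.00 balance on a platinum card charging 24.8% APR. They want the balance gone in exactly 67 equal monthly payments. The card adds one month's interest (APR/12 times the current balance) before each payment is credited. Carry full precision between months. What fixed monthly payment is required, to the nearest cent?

Monthly rate r = 24.8%/12 = 2.06667% = 0.0206667.
Level-payment amortization: P = B₀·r / (1 − (1+r)^(−n)) = 3820.00·0.0206667 / (1 − 1.02067^(−67)).
Denominator 1 − (1+r)^(−67) = 0.746033415.
P = 78.9467 / 0.746033415 ≈ 105.82.

$105.82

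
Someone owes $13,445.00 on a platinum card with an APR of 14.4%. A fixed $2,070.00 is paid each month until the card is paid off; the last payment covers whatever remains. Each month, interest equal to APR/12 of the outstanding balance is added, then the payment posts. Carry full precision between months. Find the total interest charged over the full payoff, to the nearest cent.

$638.66

Monthly rate r = 14.4%/12 = 1.2% = 0.012.
Payoff takes n = ⌈−ln(1 − rB₀/P)/ln(1+r)⌉ = ⌈6.803⌉ = 7 payments; the last is $1,663.66.
Total paid = 6·$2,070.00 + $1,663.66 = $14,083.66.
Total interest = total paid − principal = $14,083.66 − $13,445.00 = $638.66.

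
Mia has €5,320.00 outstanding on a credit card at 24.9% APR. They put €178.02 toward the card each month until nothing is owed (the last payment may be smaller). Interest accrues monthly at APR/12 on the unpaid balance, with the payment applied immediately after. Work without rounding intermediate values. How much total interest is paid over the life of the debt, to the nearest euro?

€3,069

Monthly rate r = 24.9%/12 = 2.075% = 0.02075.
Payoff takes n = ⌈−ln(1 − rB₀/P)/ln(1+r)⌉ = ⌈47.125⌉ = 48 payments; the last is €22.52.
Total paid = 47·€178.02 + €22.52 = €8,389.46.
Total interest = total paid − principal = €8,389.46 − €5,320.00 = €3,069.46.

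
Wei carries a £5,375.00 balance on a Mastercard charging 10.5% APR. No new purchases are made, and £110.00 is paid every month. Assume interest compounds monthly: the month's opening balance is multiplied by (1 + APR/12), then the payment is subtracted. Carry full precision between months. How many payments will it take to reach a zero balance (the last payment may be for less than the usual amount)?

Monthly rate r = 10.5%/12 = 0.875% = 0.00875.
Recurrence: B ← B·(1+r) − £110.00.
Month 1: interest £47.03; balance after payment £5,312.03.
Month 2: interest £46.48; balance after payment £5,248.51.
Closed form: n = −ln(1 − rB₀/P)/ln(1+r) = −ln(0.57244)/ln(1.00875) ≈ 64.032, so the balance reaches zero during payment 65.

65 months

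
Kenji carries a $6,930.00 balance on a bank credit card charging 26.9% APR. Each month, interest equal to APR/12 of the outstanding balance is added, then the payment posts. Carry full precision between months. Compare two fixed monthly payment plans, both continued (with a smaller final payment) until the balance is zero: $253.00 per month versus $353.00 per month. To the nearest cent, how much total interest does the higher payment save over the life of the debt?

Monthly rate r = 26.9%/12 = 2.24167% = 0.0224167.
At $253.00/mo: n = ⌈−ln(1 − rB₀/P)/ln(1+r)⌉ = 43 payments (last $238.35); total interest = total paid − $6,930.00 = $3,934.35.
At $353.00/mo: 27 payments (last $57.23); total interest $2,305.23.
Interest saved = $3,934.35 − $2,305.23 = $1,629.12.

$1,629.12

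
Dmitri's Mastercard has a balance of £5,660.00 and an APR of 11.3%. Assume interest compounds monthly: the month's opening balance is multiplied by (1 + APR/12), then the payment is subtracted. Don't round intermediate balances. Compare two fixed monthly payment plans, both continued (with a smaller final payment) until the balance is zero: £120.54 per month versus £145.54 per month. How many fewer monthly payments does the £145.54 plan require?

Monthly rate r = 11.3%/12 = 0.941667% = 0.00941667.
At £120.54/mo: n = ⌈−ln(1 − rB₀/P)/ln(1+r)⌉ = 63 payments (last £33.38); total interest = total paid − £5,660.00 = £1,846.86.
At £145.54/mo: 49 payments (last £95.71); total interest £1,421.63.
Payments saved = 63 − 49 = 14.

14 fewer payments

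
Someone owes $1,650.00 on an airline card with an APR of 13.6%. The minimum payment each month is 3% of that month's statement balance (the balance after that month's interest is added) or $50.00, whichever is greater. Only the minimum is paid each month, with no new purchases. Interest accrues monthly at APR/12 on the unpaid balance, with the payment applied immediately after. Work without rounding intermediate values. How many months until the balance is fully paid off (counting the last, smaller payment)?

42 months

Monthly rate r = 13.6%/12 = 1.13333% = 0.0113333.
While 3% of the post-interest balance exceeds $50.00, each month B ← (B·(1+r))·(1 − 0.03), i.e. B shrinks by the factor (1+r)·0.97 = 0.98099.
This holds for months 1–1. Entering month 2 the balance is $1,618.64; 3% of the post-interest balance is now below $50.00, so the flat $50.00 minimum applies from here.
From month 2 a fixed $50.00 at rate r clears $1,618.64 in 41 more payments. Total: 1 + 41 = 42 months.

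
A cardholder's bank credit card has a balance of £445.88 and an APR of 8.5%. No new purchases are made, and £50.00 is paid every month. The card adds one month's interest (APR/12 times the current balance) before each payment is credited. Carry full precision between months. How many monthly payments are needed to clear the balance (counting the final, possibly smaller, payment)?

Monthly rate r = 8.5%/12 = 0.708333% = 0.00708333.
Recurrence: B ← B·(1+r) − £50.00.
Month 1: interest £3.16; balance after payment £399.04.
Month 2: interest £2.83; balance after payment £351.86.
Closed form: n = −ln(1 − rB₀/P)/ln(1+r) = −ln(0.93683)/ln(1.00708) ≈ 9.244, so the balance reaches zero during payment 10.

10 payments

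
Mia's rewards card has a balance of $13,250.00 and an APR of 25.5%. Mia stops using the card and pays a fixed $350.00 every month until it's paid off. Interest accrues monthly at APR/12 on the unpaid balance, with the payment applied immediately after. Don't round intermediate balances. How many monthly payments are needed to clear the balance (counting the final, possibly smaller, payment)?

78 payments

Monthly rate r = 25.5%/12 = 2.125% = 0.02125.
Recurrence: B ← B·(1+r) − $350.00.
Month 1: interest $281.56; balance after payment $13,181.56.
Month 2: interest $280.11; balance after payment $13,111.67.
Closed form: n = −ln(1 − rB₀/P)/ln(1+r) = −ln(0.19554)/ln(1.02125) ≈ 77.614, so the balance reaches zero during payment 78.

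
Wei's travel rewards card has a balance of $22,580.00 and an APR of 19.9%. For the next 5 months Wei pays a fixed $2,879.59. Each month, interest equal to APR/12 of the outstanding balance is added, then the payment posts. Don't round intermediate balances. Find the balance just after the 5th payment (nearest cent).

Monthly rate r = 19.9%/12 = 1.65833% = 0.0165833.
Each month: B ← B·(1+r) − $2,879.59.
Month 1: interest $374.45; balance after payment $20,074.86.
Month 2: interest $332.91; balance after payment $17,528.18.
Month 3: interest $290.68; balance after payment $14,939.27.
Month 4: interest $247.74; balance after payment $12,307.42.
Month 5: interest $204.10; balance after payment $9,631.93.

$9,631.93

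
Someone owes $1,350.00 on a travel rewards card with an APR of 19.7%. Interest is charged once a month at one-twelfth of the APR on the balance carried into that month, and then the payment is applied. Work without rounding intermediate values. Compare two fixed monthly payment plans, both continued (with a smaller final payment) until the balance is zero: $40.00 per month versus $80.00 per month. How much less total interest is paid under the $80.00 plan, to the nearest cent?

Monthly rate r = 19.7%/12 = 1.64167% = 0.0164167.
At $40.00/mo: n = ⌈−ln(1 − rB₀/P)/ln(1+r)⌉ = 50 payments (last $23.89); total interest = total paid − $1,350.00 = $633.89.
At $80.00/mo: 20 payments (last $73.77); total interest $243.77.
Interest saved = $633.89 − $243.77 = $390.12.

$390.12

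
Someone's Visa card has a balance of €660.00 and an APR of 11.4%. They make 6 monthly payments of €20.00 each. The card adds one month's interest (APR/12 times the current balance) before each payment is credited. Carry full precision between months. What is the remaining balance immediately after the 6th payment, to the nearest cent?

Monthly rate r = 11.4%/12 = 0.95% = 0.0095.
Each month: B ← B·(1+r) − €20.00.
Month 1: interest €6.27; balance after payment €646.27.
Month 2: interest €6.14; balance after payment €632.41.
Month 3: interest €6.01; balance after payment €618.42.
Month 4: interest €5.87; balance after payment €604.29.
Month 5: interest €5.74; balance after payment €590.03.
Month 6: interest €5.61; balance after payment €575.64.

€575.64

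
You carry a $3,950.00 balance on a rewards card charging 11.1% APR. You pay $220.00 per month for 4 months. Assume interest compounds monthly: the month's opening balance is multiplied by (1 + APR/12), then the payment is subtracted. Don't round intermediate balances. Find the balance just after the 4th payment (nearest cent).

$3,205.90

Monthly rate r = 11.1%/12 = 0.925% = 0.00925.
Each month: B ← B·(1+r) − $220.00.
Month 1: interest $36.54; balance after payment $3,766.54.
Month 2: interest $34.84; balance after payment $3,581.38.
Month 3: interest $33.13; balance after payment $3,394.51.
Month 4: interest $31.40; balance after payment $3,205.90.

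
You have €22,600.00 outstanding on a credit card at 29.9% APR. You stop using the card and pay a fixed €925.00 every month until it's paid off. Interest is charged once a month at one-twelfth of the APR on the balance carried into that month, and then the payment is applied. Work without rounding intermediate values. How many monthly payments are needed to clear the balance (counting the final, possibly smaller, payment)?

Monthly rate r = 29.9%/12 = 2.49167% = 0.0249167.
Recurrence: B ← B·(1+r) − €925.00.
Month 1: interest €563.12; balance after payment €22,238.12.
Month 2: interest €554.10; balance after payment €21,867.22.
Closed form: n = −ln(1 − rB₀/P)/ln(1+r) = −ln(0.39123)/ln(1.02492) ≈ 38.132, so the balance reaches zero during payment 39.

39 payments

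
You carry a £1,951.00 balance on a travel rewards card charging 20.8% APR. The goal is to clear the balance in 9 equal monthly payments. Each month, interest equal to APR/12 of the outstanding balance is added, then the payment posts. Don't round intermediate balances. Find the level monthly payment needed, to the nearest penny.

Monthly rate r = 20.8%/12 = 1.73333% = 0.0173333.
Level-payment amortization: P = B₀·r / (1 − (1+r)^(−n)) = 1951.00·0.0173333 / (1 − 1.01733^(−9)).
Denominator 1 − (1+r)^(−9) = 0.143296524.
P = 33.8173 / 0.143296524 ≈ 236.00.

£236.00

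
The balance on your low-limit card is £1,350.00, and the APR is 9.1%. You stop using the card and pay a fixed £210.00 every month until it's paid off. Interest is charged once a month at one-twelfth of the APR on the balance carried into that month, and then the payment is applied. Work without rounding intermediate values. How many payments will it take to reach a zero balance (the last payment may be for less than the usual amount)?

7 payments

Monthly rate r = 9.1%/12 = 0.758333% = 0.00758333.
Recurrence: B ← B·(1+r) − £210.00.
Month 1: interest £10.24; balance after payment £1,150.24.
Month 2: interest £8.72; balance after payment £948.96.
Closed form: n = −ln(1 − rB₀/P)/ln(1+r) = −ln(0.95125)/ln(1.00758) ≈ 6.616, so the balance reaches zero during payment 7.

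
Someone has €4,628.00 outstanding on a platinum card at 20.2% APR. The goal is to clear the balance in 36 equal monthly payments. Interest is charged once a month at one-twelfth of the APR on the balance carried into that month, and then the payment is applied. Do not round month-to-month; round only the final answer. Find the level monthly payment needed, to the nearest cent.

Monthly rate r = 20.2%/12 = 1.68333% = 0.0168333.
Level-payment amortization: P = B₀·r / (1 − (1+r)^(−n)) = 4628.00·0.0168333 / (1 − 1.01683^(−36)).
Denominator 1 − (1+r)^(−36) = 0.451712791.
P = 77.9047 / 0.451712791 ≈ 172.47.

€172.47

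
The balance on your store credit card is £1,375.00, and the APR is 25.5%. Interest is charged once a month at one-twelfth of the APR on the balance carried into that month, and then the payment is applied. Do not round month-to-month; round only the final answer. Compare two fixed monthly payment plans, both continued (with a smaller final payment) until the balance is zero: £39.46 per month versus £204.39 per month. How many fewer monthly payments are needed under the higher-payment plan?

57 fewer payments

Monthly rate r = 25.5%/12 = 2.125% = 0.02125.
At £39.46/mo: n = ⌈−ln(1 − rB₀/P)/ln(1+r)⌉ = 65 payments (last £5.89); total interest = total paid − £1,375.00 = £1,156.33.
At £204.39/mo: 8 payments (last £69.24); total interest £124.97.
Payments saved = 65 − 8 = 57.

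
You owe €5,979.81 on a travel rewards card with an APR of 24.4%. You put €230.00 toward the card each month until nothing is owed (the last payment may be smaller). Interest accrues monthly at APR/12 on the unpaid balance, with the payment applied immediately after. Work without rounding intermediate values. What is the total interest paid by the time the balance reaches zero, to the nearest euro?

Monthly rate r = 24.4%/12 = 2.03333% = 0.0203333.
Payoff takes n = ⌈−ln(1 − rB₀/P)/ln(1+r)⌉ = ⌈37.366⌉ = 38 payments; the last is €84.72.
Total paid = 37·€230.00 + €84.72 = €8,594.72.
Total interest = total paid − principal = €8,594.72 − €5,979.81 = €2,614.91.

€2,615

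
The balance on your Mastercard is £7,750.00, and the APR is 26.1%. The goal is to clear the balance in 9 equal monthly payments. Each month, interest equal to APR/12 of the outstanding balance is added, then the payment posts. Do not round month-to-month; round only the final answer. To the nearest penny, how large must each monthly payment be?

£957.44

Monthly rate r = 26.1%/12 = 2.175% = 0.02175.
Level-payment amortization: P = B₀·r / (1 − (1+r)^(−n)) = 7750.00·0.02175 / (1 − 1.02175^(−9)).
Denominator 1 − (1+r)^(−9) = 0.176055076.
P = 168.563 / 0.176055076 ≈ 957.44.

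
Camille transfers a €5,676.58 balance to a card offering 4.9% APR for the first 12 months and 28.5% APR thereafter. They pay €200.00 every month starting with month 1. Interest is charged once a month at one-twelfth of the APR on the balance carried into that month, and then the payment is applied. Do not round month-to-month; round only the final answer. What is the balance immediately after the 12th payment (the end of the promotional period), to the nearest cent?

Promo months 1–12 at r₀ = 4.9%/12 = 0.00408333; months 13+ at r₁ = 28.5%/12 = 0.02375.
After month 12: iterate B ← B·(1+r₀) − €200.00 for 12 months → €3,506.42.

€3,506.42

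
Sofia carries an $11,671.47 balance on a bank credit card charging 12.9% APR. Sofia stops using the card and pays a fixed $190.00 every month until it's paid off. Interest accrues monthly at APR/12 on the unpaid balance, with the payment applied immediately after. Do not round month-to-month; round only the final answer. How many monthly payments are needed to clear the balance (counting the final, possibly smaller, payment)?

101 payments

Monthly rate r = 12.9%/12 = 1.075% = 0.01075.
Recurrence: B ← B·(1+r) − $190.00.
Month 1: interest $125.47; balance after payment $11,606.94.
Month 2: interest $124.77; balance after payment $11,541.71.
Closed form: n = −ln(1 − rB₀/P)/ln(1+r) = −ln(0.33964)/ln(1.01075) ≈ 100.992, so the balance reaches zero during payment 101.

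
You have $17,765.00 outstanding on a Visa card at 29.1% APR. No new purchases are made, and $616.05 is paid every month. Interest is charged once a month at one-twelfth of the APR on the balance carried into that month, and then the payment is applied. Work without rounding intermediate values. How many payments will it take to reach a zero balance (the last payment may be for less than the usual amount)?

51 months

Monthly rate r = 29.1%/12 = 2.425% = 0.02425.
Recurrence: B ← B·(1+r) − $616.05.
Month 1: interest $430.80; balance after payment $17,579.75.
Month 2: interest $426.31; balance after payment $17,390.01.
Closed form: n = −ln(1 − rB₀/P)/ln(1+r) = −ln(0.3007)/ln(1.02425) ≈ 50.150, so the balance reaches zero during payment 51.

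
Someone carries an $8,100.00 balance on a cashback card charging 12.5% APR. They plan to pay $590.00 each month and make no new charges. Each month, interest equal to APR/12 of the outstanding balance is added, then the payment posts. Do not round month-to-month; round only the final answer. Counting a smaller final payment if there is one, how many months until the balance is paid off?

Monthly rate r = 12.5%/12 = 1.04167% = 0.0104167.
Recurrence: B ← B·(1+r) − $590.00.
Month 1: interest $84.38; balance after payment $7,594.38.
Month 2: interest $79.11; balance after payment $7,083.48.
Closed form: n = −ln(1 − rB₀/P)/ln(1+r) = −ln(0.85699)/ln(1.01042) ≈ 14.892, so the balance reaches zero during payment 15.

15 payments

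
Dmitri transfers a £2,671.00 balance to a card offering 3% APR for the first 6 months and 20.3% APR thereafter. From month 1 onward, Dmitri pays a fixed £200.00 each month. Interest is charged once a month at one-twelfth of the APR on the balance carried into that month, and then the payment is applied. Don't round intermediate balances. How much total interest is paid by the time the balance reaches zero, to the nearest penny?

Promo months 1–6 at r₀ = 3%/12 = 0.0025; months 7+ at r₁ = 20.3%/12 = 0.0169167.
After month 6: iterate B ← B·(1+r₀) − £200.00 for 6 months → £1,503.79.
Then at r₁ with £200.00/mo: n₂ = −ln(1 − r₁·B/P)/ln(1+r₁) ≈ 8.11 → 9 more payments.
Total paid = 14·£200.00 + £22.13 = £2,822.13; interest = £2,822.13 − £2,671.00 = £151.13.

£151.13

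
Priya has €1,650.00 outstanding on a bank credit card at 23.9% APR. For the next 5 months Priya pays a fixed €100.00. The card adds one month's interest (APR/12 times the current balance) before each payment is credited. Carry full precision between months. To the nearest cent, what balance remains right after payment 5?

€1,300.67

Monthly rate r = 23.9%/12 = 1.99167% = 0.0199167.
Each month: B ← B·(1+r) − €100.00.
Month 1: interest €32.86; balance after payment €1,582.86.
Month 2: interest €31.53; balance after payment €1,514.39.
Month 3: interest €30.16; balance after payment €1,444.55.
Month 4: interest €28.77; balance after payment €1,373.32.
Month 5: interest €27.35; balance after payment €1,300.67.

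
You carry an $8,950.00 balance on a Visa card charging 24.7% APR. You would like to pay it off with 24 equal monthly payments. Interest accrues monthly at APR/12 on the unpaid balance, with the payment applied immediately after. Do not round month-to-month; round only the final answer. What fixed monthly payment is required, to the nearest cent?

$476.33

Monthly rate r = 24.7%/12 = 2.05833% = 0.0205833.
Level-payment amortization: P = B₀·r / (1 − (1+r)^(−n)) = 8950.00·0.0205833 / (1 − 1.02058^(−24)).
Denominator 1 − (1+r)^(−24) = 0.386751243.
P = 184.221 / 0.386751243 ≈ 476.33.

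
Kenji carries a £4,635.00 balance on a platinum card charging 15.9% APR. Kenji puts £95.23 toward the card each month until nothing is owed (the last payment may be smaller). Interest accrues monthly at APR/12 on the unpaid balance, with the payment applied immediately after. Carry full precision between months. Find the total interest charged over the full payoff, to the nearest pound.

Monthly rate r = 15.9%/12 = 1.325% = 0.01325.
Payoff takes n = ⌈−ln(1 − rB₀/P)/ln(1+r)⌉ = ⌈78.656⌉ = 79 payments; the last is £62.65.
Total paid = 78·£95.23 + £62.65 = £7,490.59.
Total interest = total paid − principal = £7,490.59 − £4,635.00 = £2,855.59.

£2,856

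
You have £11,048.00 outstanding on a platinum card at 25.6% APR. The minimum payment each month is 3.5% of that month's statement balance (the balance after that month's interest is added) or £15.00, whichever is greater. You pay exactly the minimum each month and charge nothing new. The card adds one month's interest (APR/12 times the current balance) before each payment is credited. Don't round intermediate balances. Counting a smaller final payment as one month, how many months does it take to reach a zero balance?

269 months

Monthly rate r = 25.6%/12 = 2.13333% = 0.0213333.
While 3.5% of the post-interest balance exceeds £15.00, each month B ← (B·(1+r))·(1 − 0.035), i.e. B shrinks by the factor (1+r)·0.965 = 0.98559.
This holds for months 1–226. Entering month 227 the balance is £415.25; 3.5% of the post-interest balance is now below £15.00, so the flat £15.00 minimum applies from here.
From month 227 a fixed £15.00 at rate r clears £415.25 in 43 more payments. Total: 226 + 43 = 269 months.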